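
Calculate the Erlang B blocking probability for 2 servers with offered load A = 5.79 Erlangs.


B(N,A) = (A^N/N!) / sum(A^k/k!, k=0..N) with N=2, A=5.79 = 0.7117

0.7117


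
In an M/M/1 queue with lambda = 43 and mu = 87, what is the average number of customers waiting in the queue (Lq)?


rho = 43/87; Lq = rho^2/(1-rho) = 0.48

0.48


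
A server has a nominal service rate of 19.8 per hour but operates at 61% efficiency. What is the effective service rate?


Effective rate = mu * efficiency = 19.8 * 0.61 = 12.08 per hour

12.08 per hour


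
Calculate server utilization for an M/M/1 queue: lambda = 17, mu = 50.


rho = lambda/mu = 17/50 = 0.34

0.34


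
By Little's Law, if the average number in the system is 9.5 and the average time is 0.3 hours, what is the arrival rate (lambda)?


lambda = L / W = 9.5 / 0.3 = 31.67 per hour

31.67 per hour


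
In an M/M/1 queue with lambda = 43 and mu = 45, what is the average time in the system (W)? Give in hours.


W = 1/(mu - lambda) = 1/(45 - 43) = 0.5 hours

0.5 hours


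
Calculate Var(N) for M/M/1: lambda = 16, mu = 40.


rho = 16/40; Var(N) = rho/(1-rho)^2 = 1.11

1.11


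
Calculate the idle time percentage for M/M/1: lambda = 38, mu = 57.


Idle fraction = (1 - rho) * 100 = (1 - 38/57) * 100 = 33.3%

33.3%


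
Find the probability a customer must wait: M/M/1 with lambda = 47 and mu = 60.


P(wait) = rho = lambda/mu = 47/60 = 0.7833

0.7833


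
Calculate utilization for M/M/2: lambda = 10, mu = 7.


rho = lambda/(c*mu) = 10/(2*7) = 0.7143

0.7143


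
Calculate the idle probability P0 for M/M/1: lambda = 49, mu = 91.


P0 = 1 - rho = 1 - 49/91 = 0.4615

0.4615


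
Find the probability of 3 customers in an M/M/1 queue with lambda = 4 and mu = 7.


rho = 4/7; P(n) = (1-rho)*rho^n = (1-4/7)*(4/7)^3 = 0.08

0.08


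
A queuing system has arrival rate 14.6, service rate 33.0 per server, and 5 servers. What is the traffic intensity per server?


rho = lambda / (c * mu) = 14.6 / (5 * 33.0) = 0.0885

0.0885


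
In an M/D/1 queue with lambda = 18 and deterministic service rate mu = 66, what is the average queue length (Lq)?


M/D/1: Lq = rho^2 / (2*(1-rho)) where rho = 18/66; Lq = 0.05

0.05


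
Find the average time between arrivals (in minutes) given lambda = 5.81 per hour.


Mean interarrival time = 60/lambda = 60/5.81 = 10.33 minutes

10.33 minutes


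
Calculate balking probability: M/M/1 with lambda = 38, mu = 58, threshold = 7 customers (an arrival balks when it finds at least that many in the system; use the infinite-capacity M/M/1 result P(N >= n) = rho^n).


P(N >= 7) = rho^7 = (38/58)^7 = 0.0518

0.0518


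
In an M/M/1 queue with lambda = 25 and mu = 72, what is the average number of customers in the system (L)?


rho = 25/72; L = rho/(1-rho) = 0.53

0.53


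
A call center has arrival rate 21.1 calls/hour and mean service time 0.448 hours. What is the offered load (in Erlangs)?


Offered load a = lambda * E[S] = 21.1 * 0.448 = 9.45 Erlangs

9.45 Erlangs


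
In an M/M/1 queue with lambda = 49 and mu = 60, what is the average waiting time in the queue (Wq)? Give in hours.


rho = 49/60; Wq = rho/(mu - lambda) = 0.0742 hours

0.0742 hours


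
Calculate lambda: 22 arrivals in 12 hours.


lambda = total arrivals / time = 22 / 12 = 1.83 per hour

1.83 per hour


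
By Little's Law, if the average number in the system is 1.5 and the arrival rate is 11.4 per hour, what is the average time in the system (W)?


W = L / lambda = 1.5 / 11.4 = 0.1316 hours

0.1316 hours


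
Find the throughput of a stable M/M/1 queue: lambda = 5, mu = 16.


For a stable queue (lambda < mu), throughput = lambda = 5 per hour

5 per hour


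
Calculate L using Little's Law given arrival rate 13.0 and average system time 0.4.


L = lambda * W = 13.0 * 0.4 = 5.2

5.2


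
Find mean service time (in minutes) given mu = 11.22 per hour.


Mean service time = 60/mu = 60/11.22 = 5.35 minutes

5.35 minutes


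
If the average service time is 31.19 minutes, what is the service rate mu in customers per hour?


mu = 60 / avg_service_time = 60 / 31.19 = 1.92 per hour

1.92 per hour


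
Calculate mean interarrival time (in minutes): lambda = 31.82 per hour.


Mean interarrival time = 60/lambda = 60/31.82 = 1.89 minutes

1.89 minutes


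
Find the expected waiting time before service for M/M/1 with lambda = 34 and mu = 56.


rho = 34/56; Wq = rho/(mu - lambda) = 0.0276 hours

0.0276 hours


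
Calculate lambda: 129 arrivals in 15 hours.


lambda = total arrivals / time = 129 / 15 = 8.6 per hour

8.6 per hour


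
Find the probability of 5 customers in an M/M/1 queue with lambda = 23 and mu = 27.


rho = 23/27; P(n) = (1-rho)*rho^n = (1-23/27)*(23/27)^5 = 0.0665

0.0665


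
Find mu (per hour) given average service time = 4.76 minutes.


mu = 60 / avg_service_time = 60 / 4.76 = 12.61 per hour

12.61 per hour


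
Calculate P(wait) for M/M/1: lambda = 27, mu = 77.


P(wait) = rho = lambda/mu = 27/77 = 0.3506

0.3506


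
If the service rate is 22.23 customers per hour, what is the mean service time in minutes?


Mean service time = 60/mu = 60/22.23 = 2.7 minutes

2.7 minutes


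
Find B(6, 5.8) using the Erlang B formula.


B(N,A) = (A^N/N!) / sum(A^k/k!, k=0..N) with N=6, A=5.8 = 0.2507

0.2507


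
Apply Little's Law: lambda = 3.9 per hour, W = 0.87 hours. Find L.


L = lambda * W = 3.9 * 0.87 = 3.39

3.39


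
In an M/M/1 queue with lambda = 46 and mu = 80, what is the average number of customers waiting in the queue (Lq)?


rho = 46/80; Lq = rho^2/(1-rho) = 0.78

0.78


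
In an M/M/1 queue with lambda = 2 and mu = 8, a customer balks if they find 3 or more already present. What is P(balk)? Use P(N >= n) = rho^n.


P(N >= 3) = rho^3 = (2/8)^3 = 0.0156

0.0156


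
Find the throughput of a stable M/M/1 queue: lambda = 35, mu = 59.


For a stable queue (lambda < mu), throughput = lambda = 35 per hour

35 per hour


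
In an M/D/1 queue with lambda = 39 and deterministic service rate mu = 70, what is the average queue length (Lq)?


M/D/1: Lq = rho^2 / (2*(1-rho)) where rho = 39/70; Lq = 0.35

0.35


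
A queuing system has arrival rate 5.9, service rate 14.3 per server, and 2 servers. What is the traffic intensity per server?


rho = lambda / (c * mu) = 5.9 / (2 * 14.3) = 0.2063

0.2063


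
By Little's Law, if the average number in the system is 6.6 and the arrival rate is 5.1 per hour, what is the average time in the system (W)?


W = L / lambda = 6.6 / 5.1 = 1.2941 hours

1.2941 hours


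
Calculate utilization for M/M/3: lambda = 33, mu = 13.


rho = lambda/(c*mu) = 33/(3*13) = 0.8462

0.8462


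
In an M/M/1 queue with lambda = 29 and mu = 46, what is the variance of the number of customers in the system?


rho = 29/46; Var(N) = rho/(1-rho)^2 = 4.62

4.62


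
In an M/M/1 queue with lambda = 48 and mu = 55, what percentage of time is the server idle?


Idle fraction = (1 - rho) * 100 = (1 - 48/55) * 100 = 12.7%

12.7%


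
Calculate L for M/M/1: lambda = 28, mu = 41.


rho = 28/41; L = rho/(1-rho) = 2.15

2.15


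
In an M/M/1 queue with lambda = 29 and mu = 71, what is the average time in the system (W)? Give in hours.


W = 1/(mu - lambda) = 1/(71 - 29) = 0.0238 hours

0.0238 hours


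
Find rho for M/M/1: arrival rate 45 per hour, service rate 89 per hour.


rho = lambda/mu = 45/89 = 0.5056

0.5056


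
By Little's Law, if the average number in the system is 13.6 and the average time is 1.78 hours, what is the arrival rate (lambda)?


lambda = L / W = 13.6 / 1.78 = 7.64 per hour

7.64 per hour


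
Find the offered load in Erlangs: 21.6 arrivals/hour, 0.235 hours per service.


Offered load a = lambda * E[S] = 21.6 * 0.235 = 5.08 Erlangs

5.08 Erlangs


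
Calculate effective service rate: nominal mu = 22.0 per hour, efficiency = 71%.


Effective rate = mu * efficiency = 22.0 * 0.71 = 15.62 per hour

15.62 per hour


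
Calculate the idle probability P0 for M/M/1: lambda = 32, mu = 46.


P0 = 1 - rho = 1 - 32/46 = 0.3043

0.3043


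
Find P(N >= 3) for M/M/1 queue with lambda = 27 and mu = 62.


P(N >= 3) = rho^3 = (27/62)^3 = 0.0826

0.0826


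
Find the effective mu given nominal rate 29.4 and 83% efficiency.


Effective rate = mu * efficiency = 29.4 * 0.83 = 24.4 per hour

24.4 per hour


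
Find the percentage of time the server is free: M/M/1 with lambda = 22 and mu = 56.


Idle fraction = (1 - rho) * 100 = (1 - 22/56) * 100 = 60.7%

60.7%


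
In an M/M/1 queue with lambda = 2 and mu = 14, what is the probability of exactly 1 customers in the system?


rho = 2/14; P(n) = (1-rho)*rho^n = (1-2/14)*(2/14)^1 = 0.1224

0.1224


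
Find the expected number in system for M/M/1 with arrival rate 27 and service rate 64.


rho = 27/64; L = rho/(1-rho) = 0.73

0.73


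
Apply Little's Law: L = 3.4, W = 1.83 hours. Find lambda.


lambda = L / W = 3.4 / 1.83 = 1.86 per hour

1.86 per hour


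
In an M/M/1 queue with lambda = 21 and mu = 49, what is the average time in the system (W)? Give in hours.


W = 1/(mu - lambda) = 1/(49 - 21) = 0.0357 hours

0.0357 hours


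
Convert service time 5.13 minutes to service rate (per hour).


mu = 60 / avg_service_time = 60 / 5.13 = 11.7 per hour

11.7 per hour


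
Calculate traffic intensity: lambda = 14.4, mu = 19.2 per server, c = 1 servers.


rho = lambda / (c * mu) = 14.4 / (1 * 19.2) = 0.75

0.75


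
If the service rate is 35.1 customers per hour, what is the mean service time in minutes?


Mean service time = 60/mu = 60/35.1 = 1.71 minutes

1.71 minutes


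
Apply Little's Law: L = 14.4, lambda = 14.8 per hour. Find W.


W = L / lambda = 14.4 / 14.8 = 0.973 hours

0.973 hours


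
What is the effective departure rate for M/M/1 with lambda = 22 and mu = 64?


For a stable queue (lambda < mu), throughput = lambda = 22 per hour

22 per hour


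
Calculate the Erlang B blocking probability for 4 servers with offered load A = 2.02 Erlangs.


B(N,A) = (A^N/N!) / sum(A^k/k!, k=0..N) with N=4, A=2.02 = 0.0973

0.0973


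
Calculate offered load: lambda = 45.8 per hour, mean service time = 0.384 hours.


Offered load a = lambda * E[S] = 45.8 * 0.384 = 17.59 Erlangs

17.59 Erlangs


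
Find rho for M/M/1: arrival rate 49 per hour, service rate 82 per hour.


rho = lambda/mu = 49/82 = 0.5976

0.5976


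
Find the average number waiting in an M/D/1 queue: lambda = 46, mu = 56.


M/D/1: Lq = rho^2 / (2*(1-rho)) where rho = 46/56; Lq = 1.89

1.89


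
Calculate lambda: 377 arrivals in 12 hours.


lambda = total arrivals / time = 377 / 12 = 31.42 per hour

31.42 per hour


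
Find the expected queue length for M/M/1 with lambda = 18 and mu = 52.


rho = 18/52; Lq = rho^2/(1-rho) = 0.18

0.18


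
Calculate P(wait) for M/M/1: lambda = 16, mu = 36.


P(wait) = rho = lambda/mu = 16/36 = 0.4444

0.4444


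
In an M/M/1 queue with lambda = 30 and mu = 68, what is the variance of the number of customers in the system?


rho = 30/68; Var(N) = rho/(1-rho)^2 = 1.41

1.41


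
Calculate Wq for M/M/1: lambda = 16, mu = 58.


rho = 16/58; Wq = rho/(mu - lambda) = 0.0066 hours

0.0066 hours


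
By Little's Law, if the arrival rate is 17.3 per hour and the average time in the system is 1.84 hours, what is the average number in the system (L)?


L = lambda * W = 17.3 * 1.84 = 31.83

31.83


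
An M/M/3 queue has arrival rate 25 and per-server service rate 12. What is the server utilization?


rho = lambda/(c*mu) = 25/(3*12) = 0.6944

0.6944


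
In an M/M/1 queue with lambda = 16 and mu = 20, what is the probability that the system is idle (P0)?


P0 = 1 - rho = 1 - 16/20 = 0.2

0.2


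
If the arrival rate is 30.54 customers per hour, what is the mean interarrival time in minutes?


Mean interarrival time = 60/lambda = 60/30.54 = 1.96 minutes

1.96 minutes


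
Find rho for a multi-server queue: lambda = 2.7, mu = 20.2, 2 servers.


rho = lambda / (c * mu) = 2.7 / (2 * 20.2) = 0.0668

0.0668


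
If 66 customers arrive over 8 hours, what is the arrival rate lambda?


lambda = total arrivals / time = 66 / 8 = 8.25 per hour

8.25 per hour


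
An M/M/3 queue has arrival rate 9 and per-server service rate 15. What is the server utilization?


rho = lambda/(c*mu) = 9/(3*15) = 0.2

0.2


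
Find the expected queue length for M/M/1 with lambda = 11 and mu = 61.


rho = 11/61; Lq = rho^2/(1-rho) = 0.04

0.04


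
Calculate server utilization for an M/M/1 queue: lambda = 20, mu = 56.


rho = lambda/mu = 20/56 = 0.3571

0.3571


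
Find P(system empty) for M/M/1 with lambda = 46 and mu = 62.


P0 = 1 - rho = 1 - 46/62 = 0.2581

0.2581


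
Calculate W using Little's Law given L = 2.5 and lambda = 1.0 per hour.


W = L / lambda = 2.5 / 1.0 = 2.5 hours

2.5 hours


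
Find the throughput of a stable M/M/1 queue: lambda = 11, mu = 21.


For a stable queue (lambda < mu), throughput = lambda = 11 per hour

11 per hour


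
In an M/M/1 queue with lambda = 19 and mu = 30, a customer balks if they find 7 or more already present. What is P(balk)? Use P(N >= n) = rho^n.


P(N >= 7) = rho^7 = (19/30)^7 = 0.0409

0.0409


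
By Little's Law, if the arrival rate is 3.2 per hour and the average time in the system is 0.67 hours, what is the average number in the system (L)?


L = lambda * W = 3.2 * 0.67 = 2.14

2.14


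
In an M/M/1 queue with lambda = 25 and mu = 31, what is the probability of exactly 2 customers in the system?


rho = 25/31; P(n) = (1-rho)*rho^n = (1-25/31)*(25/31)^2 = 0.1259

0.1259


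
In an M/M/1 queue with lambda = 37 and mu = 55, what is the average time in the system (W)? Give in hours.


W = 1/(mu - lambda) = 1/(55 - 37) = 0.0556 hours

0.0556 hours


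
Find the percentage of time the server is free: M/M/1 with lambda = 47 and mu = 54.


Idle fraction = (1 - rho) * 100 = (1 - 47/54) * 100 = 13.0%

13.0%


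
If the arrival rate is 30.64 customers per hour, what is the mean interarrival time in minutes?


Mean interarrival time = 60/lambda = 60/30.64 = 1.96 minutes

1.96 minutes


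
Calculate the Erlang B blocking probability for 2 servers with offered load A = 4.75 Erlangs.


B(N,A) = (A^N/N!) / sum(A^k/k!, k=0..N) with N=2, A=4.75 = 0.6624

0.6624


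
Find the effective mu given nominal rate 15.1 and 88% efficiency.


Effective rate = mu * efficiency = 15.1 * 0.88 = 13.29 per hour

13.29 per hour


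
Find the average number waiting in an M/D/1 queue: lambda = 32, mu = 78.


M/D/1: Lq = rho^2 / (2*(1-rho)) where rho = 32/78; Lq = 0.14

0.14


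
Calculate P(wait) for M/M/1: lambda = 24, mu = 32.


P(wait) = rho = lambda/mu = 24/32 = 0.75

0.75


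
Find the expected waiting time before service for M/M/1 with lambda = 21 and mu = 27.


rho = 21/27; Wq = rho/(mu - lambda) = 0.1296 hours

0.1296 hours


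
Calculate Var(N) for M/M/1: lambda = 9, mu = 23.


rho = 9/23; Var(N) = rho/(1-rho)^2 = 1.06

1.06


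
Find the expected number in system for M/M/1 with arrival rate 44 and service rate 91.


rho = 44/91; L = rho/(1-rho) = 0.94

0.94


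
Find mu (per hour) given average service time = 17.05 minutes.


mu = 60 / avg_service_time = 60 / 17.05 = 3.52 per hour

3.52 per hour


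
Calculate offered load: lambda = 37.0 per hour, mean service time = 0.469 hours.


Offered load a = lambda * E[S] = 37.0 * 0.469 = 17.35 Erlangs

17.35 Erlangs


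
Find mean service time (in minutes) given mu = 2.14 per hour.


Mean service time = 60/mu = 60/2.14 = 28.04 minutes

28.04 minutes


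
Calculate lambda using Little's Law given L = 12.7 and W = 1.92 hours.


lambda = L / W = 12.7 / 1.92 = 6.61 per hour

6.61 per hour


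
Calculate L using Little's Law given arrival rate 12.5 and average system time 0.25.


L = lambda * W = 12.5 * 0.25 = 3.13

3.13


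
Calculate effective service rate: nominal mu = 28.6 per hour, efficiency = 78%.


Effective rate = mu * efficiency = 28.6 * 0.78 = 22.31 per hour

22.31 per hour


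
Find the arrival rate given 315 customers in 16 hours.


lambda = total arrivals / time = 315 / 16 = 19.69 per hour

19.69 per hour


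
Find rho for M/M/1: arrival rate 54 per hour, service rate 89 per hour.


rho = lambda/mu = 54/89 = 0.6067

0.6067


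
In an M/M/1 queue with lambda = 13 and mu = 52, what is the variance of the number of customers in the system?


rho = 13/52; Var(N) = rho/(1-rho)^2 = 0.44

0.44


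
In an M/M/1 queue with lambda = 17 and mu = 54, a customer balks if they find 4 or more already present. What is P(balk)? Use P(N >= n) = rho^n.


P(N >= 4) = rho^4 = (17/54)^4 = 0.0098

0.0098


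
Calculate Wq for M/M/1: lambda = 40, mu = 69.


rho = 40/69; Wq = rho/(mu - lambda) = 0.02 hours

0.02 hours


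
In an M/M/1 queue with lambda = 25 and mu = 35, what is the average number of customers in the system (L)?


rho = 25/35; L = rho/(1-rho) = 2.5

2.5


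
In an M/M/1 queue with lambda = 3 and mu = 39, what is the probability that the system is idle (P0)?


P0 = 1 - rho = 1 - 3/39 = 0.9231

0.9231


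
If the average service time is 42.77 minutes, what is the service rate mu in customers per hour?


mu = 60 / avg_service_time = 60 / 42.77 = 1.4 per hour

1.4 per hour


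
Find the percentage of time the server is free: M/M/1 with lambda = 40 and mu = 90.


Idle fraction = (1 - rho) * 100 = (1 - 40/90) * 100 = 55.6%

55.6%


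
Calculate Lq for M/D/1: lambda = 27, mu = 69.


M/D/1: Lq = rho^2 / (2*(1-rho)) where rho = 27/69; Lq = 0.13

0.13


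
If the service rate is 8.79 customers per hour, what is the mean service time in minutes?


Mean service time = 60/mu = 60/8.79 = 6.83 minutes

6.83 minutes


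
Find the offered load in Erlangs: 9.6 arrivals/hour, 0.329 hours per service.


Offered load a = lambda * E[S] = 9.6 * 0.329 = 3.16 Erlangs

3.16 Erlangs


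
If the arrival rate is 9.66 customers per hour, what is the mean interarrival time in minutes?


Mean interarrival time = 60/lambda = 60/9.66 = 6.21 minutes

6.21 minutes


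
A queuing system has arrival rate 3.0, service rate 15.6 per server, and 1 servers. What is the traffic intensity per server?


rho = lambda / (c * mu) = 3.0 / (1 * 15.6) = 0.1923

0.1923


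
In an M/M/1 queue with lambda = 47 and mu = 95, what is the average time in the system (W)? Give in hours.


W = 1/(mu - lambda) = 1/(95 - 47) = 0.0208 hours

0.0208 hours


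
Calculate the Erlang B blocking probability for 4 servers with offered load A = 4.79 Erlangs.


B(N,A) = (A^N/N!) / sum(A^k/k!, k=0..N) with N=4, A=4.79 = 0.3814

0.3814


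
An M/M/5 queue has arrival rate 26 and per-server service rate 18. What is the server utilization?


rho = lambda/(c*mu) = 26/(5*18) = 0.2889

0.2889


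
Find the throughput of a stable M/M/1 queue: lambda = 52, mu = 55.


For a stable queue (lambda < mu), throughput = lambda = 52 per hour

52 per hour


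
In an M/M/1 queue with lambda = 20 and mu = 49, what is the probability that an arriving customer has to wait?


P(wait) = rho = lambda/mu = 20/49 = 0.4082

0.4082


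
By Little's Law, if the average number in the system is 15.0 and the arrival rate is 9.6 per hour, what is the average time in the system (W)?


W = L / lambda = 15.0 / 9.6 = 1.5625 hours

1.5625 hours


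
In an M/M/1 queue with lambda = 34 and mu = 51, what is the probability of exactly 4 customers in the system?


rho = 34/51; P(n) = (1-rho)*rho^n = (1-34/51)*(34/51)^4 = 0.0658

0.0658


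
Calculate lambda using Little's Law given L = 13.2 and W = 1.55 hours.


lambda = L / W = 13.2 / 1.55 = 8.52 per hour

8.52 per hour


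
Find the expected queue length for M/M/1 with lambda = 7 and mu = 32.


rho = 7/32; Lq = rho^2/(1-rho) = 0.06

0.06


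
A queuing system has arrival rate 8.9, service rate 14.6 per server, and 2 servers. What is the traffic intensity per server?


rho = lambda / (c * mu) = 8.9 / (2 * 14.6) = 0.3048

0.3048


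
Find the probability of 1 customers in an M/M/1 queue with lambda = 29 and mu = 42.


rho = 29/42; P(n) = (1-rho)*rho^n = (1-29/42)*(29/42)^1 = 0.2137

0.2137


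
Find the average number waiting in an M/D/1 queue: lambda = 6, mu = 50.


M/D/1: Lq = rho^2 / (2*(1-rho)) where rho = 6/50; Lq = 0.01

0.01


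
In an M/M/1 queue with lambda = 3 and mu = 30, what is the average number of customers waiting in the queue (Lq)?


rho = 3/30; Lq = rho^2/(1-rho) = 0.01

0.01


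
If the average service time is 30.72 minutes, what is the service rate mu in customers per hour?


mu = 60 / avg_service_time = 60 / 30.72 = 1.95 per hour

1.95 per hour


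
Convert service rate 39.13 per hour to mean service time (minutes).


Mean service time = 60/mu = 60/39.13 = 1.53 minutes

1.53 minutes


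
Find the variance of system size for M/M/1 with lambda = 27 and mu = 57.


rho = 27/57; Var(N) = rho/(1-rho)^2 = 1.71

1.71


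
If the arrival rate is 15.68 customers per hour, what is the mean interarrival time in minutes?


Mean interarrival time = 60/lambda = 60/15.68 = 3.83 minutes

3.83 minutes


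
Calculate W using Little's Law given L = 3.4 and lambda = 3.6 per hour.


W = L / lambda = 3.4 / 3.6 = 0.9444 hours

0.9444 hours


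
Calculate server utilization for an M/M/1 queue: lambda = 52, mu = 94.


rho = lambda/mu = 52/94 = 0.5532

0.5532


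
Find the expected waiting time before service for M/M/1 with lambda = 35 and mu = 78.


rho = 35/78; Wq = rho/(mu - lambda) = 0.0104 hours

0.0104 hours


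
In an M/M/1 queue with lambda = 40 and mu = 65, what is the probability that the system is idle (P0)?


P0 = 1 - rho = 1 - 40/65 = 0.3846

0.3846


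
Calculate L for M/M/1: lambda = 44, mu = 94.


rho = 44/94; L = rho/(1-rho) = 0.88

0.88


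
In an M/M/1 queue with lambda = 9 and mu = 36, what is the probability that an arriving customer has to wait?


P(wait) = rho = lambda/mu = 9/36 = 0.25

0.25


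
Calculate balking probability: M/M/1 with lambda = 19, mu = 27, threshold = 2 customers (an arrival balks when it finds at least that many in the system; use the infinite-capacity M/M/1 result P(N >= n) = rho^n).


P(N >= 2) = rho^2 = (19/27)^2 = 0.4952

0.4952


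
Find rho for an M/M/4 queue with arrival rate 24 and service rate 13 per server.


rho = lambda/(c*mu) = 24/(4*13) = 0.4615

0.4615


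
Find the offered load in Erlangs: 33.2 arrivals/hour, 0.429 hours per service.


Offered load a = lambda * E[S] = 33.2 * 0.429 = 14.24 Erlangs

14.24 Erlangs


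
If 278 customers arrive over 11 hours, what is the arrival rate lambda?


lambda = total arrivals / time = 278 / 11 = 25.27 per hour

25.27 per hour


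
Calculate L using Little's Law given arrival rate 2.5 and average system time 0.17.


L = lambda * W = 2.5 * 0.17 = 0.43

0.43


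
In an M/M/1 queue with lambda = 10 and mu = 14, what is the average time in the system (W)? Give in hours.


W = 1/(mu - lambda) = 1/(14 - 10) = 0.25 hours

0.25 hours


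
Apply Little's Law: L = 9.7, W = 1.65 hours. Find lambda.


lambda = L / W = 9.7 / 1.65 = 5.88 per hour

5.88 per hour


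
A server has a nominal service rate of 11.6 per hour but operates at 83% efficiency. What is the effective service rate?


Effective rate = mu * efficiency = 11.6 * 0.83 = 9.63 per hour

9.63 per hour


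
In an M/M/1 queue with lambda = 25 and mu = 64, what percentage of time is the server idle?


Idle fraction = (1 - rho) * 100 = (1 - 25/64) * 100 = 60.9%

60.9%


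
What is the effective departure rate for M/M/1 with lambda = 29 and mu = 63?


For a stable queue (lambda < mu), throughput = lambda = 29 per hour

29 per hour


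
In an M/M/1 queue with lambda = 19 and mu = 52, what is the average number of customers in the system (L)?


rho = 19/52; L = rho/(1-rho) = 0.58

0.58


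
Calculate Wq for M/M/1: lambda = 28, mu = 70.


rho = 28/70; Wq = rho/(mu - lambda) = 0.0095 hours

0.0095 hours


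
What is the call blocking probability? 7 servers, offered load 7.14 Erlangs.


B(N,A) = (A^N/N!) / sum(A^k/k!, k=0..N) with N=7, A=7.14 = 0.2575

0.2575


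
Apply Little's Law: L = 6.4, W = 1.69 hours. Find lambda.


lambda = L / W = 6.4 / 1.69 = 3.79 per hour

3.79 per hour


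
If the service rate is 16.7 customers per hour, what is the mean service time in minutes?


Mean service time = 60/mu = 60/16.7 = 3.59 minutes

3.59 minutes


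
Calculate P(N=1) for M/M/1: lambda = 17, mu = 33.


rho = 17/33; P(n) = (1-rho)*rho^n = (1-17/33)*(17/33)^1 = 0.2498

0.2498


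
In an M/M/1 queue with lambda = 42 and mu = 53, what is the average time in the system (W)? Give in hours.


W = 1/(mu - lambda) = 1/(53 - 42) = 0.0909 hours

0.0909 hours


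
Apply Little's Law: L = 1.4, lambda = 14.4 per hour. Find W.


W = L / lambda = 1.4 / 14.4 = 0.0972 hours

0.0972 hours


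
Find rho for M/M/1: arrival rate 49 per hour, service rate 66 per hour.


rho = lambda/mu = 49/66 = 0.7424

0.7424


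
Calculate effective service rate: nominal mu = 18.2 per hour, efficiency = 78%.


Effective rate = mu * efficiency = 18.2 * 0.78 = 14.2 per hour

14.2 per hour


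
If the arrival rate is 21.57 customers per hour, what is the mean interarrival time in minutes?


Mean interarrival time = 60/lambda = 60/21.57 = 2.78 minutes

2.78 minutes


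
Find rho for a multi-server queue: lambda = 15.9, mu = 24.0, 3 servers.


rho = lambda / (c * mu) = 15.9 / (3 * 24.0) = 0.2208

0.2208


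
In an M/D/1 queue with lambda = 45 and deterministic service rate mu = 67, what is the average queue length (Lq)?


M/D/1: Lq = rho^2 / (2*(1-rho)) where rho = 45/67; Lq = 0.69

0.69


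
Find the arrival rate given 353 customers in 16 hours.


lambda = total arrivals / time = 353 / 16 = 22.06 per hour

22.06 per hour


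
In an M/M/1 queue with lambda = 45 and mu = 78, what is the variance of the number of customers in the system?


rho = 45/78; Var(N) = rho/(1-rho)^2 = 3.22

3.22


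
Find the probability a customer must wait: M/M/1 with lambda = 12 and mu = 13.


P(wait) = rho = lambda/mu = 12/13 = 0.9231

0.9231


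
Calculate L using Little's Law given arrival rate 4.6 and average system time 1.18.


L = lambda * W = 4.6 * 1.18 = 5.43

5.43


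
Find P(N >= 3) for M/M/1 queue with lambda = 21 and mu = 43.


P(N >= 3) = rho^3 = (21/43)^3 = 0.1165

0.1165


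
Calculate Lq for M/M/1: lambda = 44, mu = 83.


rho = 44/83; Lq = rho^2/(1-rho) = 0.6

0.6


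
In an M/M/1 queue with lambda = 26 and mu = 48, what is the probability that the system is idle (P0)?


P0 = 1 - rho = 1 - 26/48 = 0.4583

0.4583


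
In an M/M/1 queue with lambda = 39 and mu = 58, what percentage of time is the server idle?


Idle fraction = (1 - rho) * 100 = (1 - 39/58) * 100 = 32.8%

32.8%


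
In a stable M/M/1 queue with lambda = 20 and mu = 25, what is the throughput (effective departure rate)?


For a stable queue (lambda < mu), throughput = lambda = 20 per hour

20 per hour


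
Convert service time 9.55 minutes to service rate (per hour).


mu = 60 / avg_service_time = 60 / 9.55 = 6.28 per hour

6.28 per hour


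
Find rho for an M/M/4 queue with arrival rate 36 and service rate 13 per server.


rho = lambda/(c*mu) = 36/(4*13) = 0.6923

0.6923


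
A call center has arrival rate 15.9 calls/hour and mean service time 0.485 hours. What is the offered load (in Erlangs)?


Offered load a = lambda * E[S] = 15.9 * 0.485 = 7.71 Erlangs

7.71 Erlangs


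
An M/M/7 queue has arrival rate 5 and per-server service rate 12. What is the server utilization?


rho = lambda/(c*mu) = 5/(7*12) = 0.0595

0.0595


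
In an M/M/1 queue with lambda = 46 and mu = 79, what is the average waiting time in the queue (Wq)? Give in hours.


rho = 46/79; Wq = rho/(mu - lambda) = 0.0176 hours

0.0176 hours


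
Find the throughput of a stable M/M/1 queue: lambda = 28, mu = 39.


For a stable queue (lambda < mu), throughput = lambda = 28 per hour

28 per hour


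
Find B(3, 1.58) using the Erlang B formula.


B(N,A) = (A^N/N!) / sum(A^k/k!, k=0..N) with N=3, A=1.58 = 0.1466

0.1466


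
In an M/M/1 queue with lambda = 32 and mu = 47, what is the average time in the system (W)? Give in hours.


W = 1/(mu - lambda) = 1/(47 - 32) = 0.0667 hours

0.0667 hours


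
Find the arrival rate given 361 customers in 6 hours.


lambda = total arrivals / time = 361 / 6 = 60.17 per hour

60.17 per hour


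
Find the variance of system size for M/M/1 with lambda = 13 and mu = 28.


rho = 13/28; Var(N) = rho/(1-rho)^2 = 1.62

1.62


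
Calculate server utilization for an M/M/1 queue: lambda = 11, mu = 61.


rho = lambda/mu = 11/61 = 0.1803

0.1803


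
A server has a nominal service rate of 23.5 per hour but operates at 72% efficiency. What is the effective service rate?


Effective rate = mu * efficiency = 23.5 * 0.72 = 16.92 per hour

16.92 per hour


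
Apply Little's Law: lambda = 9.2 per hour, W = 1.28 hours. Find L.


L = lambda * W = 9.2 * 1.28 = 11.78

11.78


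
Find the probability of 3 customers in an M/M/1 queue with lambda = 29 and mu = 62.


rho = 29/62; P(n) = (1-rho)*rho^n = (1-29/62)*(29/62)^3 = 0.0545

0.0545


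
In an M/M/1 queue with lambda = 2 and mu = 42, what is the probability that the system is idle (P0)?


P0 = 1 - rho = 1 - 2/42 = 0.9524

0.9524


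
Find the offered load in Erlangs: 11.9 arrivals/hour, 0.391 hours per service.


Offered load a = lambda * E[S] = 11.9 * 0.391 = 4.65 Erlangs

4.65 Erlangs


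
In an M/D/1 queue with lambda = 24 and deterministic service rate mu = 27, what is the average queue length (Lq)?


M/D/1: Lq = rho^2 / (2*(1-rho)) where rho = 24/27; Lq = 3.56

3.56


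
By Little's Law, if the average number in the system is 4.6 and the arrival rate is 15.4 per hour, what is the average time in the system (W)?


W = L / lambda = 4.6 / 15.4 = 0.2987 hours

0.2987 hours


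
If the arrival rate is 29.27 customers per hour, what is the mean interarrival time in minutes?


Mean interarrival time = 60/lambda = 60/29.27 = 2.05 minutes

2.05 minutes


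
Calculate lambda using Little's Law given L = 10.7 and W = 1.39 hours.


lambda = L / W = 10.7 / 1.39 = 7.7 per hour

7.7 per hour


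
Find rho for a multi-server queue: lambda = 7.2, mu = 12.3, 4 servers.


rho = lambda / (c * mu) = 7.2 / (4 * 12.3) = 0.1463

0.1463


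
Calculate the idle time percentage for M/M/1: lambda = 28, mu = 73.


Idle fraction = (1 - rho) * 100 = (1 - 28/73) * 100 = 61.6%

61.6%


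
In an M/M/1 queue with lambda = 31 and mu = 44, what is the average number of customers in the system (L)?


rho = 31/44; L = rho/(1-rho) = 2.38

2.38


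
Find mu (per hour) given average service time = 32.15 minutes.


mu = 60 / avg_service_time = 60 / 32.15 = 1.87 per hour

1.87 per hour


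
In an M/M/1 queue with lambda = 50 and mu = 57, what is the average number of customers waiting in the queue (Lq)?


rho = 50/57; Lq = rho^2/(1-rho) = 6.27

6.27


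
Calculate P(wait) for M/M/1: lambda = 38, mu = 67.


P(wait) = rho = lambda/mu = 38/67 = 0.5672

0.5672


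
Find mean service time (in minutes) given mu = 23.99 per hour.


Mean service time = 60/mu = 60/23.99 = 2.5 minutes

2.5 minutes


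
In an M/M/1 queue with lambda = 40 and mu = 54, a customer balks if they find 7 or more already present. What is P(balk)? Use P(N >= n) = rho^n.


P(N >= 7) = rho^7 = (40/54)^7 = 0.1224

0.1224


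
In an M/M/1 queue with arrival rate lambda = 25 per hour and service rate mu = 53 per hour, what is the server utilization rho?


rho = lambda/mu = 25/53 = 0.4717

0.4717


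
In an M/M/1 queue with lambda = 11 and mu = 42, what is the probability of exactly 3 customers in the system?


rho = 11/42; P(n) = (1-rho)*rho^n = (1-11/42)*(11/42)^3 = 0.0133

0.0133


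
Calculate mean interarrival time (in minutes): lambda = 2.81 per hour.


Mean interarrival time = 60/lambda = 60/2.81 = 21.35 minutes

21.35 minutes


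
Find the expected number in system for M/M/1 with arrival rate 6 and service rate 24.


rho = 6/24; L = rho/(1-rho) = 0.33

0.33


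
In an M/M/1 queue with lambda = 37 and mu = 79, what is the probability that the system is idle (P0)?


P0 = 1 - rho = 1 - 37/79 = 0.5316

0.5316


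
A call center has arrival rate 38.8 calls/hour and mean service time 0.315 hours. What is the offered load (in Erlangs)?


Offered load a = lambda * E[S] = 38.8 * 0.315 = 12.22 Erlangs

12.22 Erlangs


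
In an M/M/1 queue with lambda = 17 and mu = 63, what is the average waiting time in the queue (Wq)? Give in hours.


rho = 17/63; Wq = rho/(mu - lambda) = 0.0059 hours

0.0059 hours


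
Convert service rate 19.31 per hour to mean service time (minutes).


Mean service time = 60/mu = 60/19.31 = 3.11 minutes

3.11 minutes


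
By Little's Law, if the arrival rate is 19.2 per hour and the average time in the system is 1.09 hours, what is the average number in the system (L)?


L = lambda * W = 19.2 * 1.09 = 20.93

20.93


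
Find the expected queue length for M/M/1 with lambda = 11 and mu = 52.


rho = 11/52; Lq = rho^2/(1-rho) = 0.06

0.06


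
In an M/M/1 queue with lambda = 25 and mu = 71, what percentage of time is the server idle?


Idle fraction = (1 - rho) * 100 = (1 - 25/71) * 100 = 64.8%

64.8%


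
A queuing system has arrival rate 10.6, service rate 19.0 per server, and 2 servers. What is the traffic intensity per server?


rho = lambda / (c * mu) = 10.6 / (2 * 19.0) = 0.2789

0.2789


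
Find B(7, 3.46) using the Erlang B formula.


B(N,A) = (A^N/N!) / sum(A^k/k!, k=0..N) with N=7, A=3.46 = 0.038

0.038


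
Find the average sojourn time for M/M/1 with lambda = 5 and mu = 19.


W = 1/(mu - lambda) = 1/(19 - 5) = 0.0714 hours

0.0714 hours


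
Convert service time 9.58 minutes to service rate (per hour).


mu = 60 / avg_service_time = 60 / 9.58 = 6.26 per hour

6.26 per hour


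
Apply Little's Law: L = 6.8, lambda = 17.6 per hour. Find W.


W = L / lambda = 6.8 / 17.6 = 0.3864 hours

0.3864 hours


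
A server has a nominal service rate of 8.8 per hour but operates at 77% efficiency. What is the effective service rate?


Effective rate = mu * efficiency = 8.8 * 0.77 = 6.78 per hour

6.78 per hour


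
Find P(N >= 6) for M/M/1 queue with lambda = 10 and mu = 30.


P(N >= 6) = rho^6 = (10/30)^6 = 0.0014

0.0014


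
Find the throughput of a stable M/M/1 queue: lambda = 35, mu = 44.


For a stable queue (lambda < mu), throughput = lambda = 35 per hour

35 per hour


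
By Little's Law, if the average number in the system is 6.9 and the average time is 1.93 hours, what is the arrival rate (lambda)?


lambda = L / W = 6.9 / 1.93 = 3.58 per hour

3.58 per hour


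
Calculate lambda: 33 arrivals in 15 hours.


lambda = total arrivals / time = 33 / 15 = 2.2 per hour

2.2 per hour


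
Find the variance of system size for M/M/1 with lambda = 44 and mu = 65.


rho = 44/65; Var(N) = rho/(1-rho)^2 = 6.49

6.49


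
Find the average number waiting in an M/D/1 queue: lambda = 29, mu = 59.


M/D/1: Lq = rho^2 / (2*(1-rho)) where rho = 29/59; Lq = 0.24

0.24


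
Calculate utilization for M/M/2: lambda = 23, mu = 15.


rho = lambda/(c*mu) = 23/(2*15) = 0.7667

0.7667


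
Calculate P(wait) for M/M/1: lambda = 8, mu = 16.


P(wait) = rho = lambda/mu = 8/16 = 0.5

0.5


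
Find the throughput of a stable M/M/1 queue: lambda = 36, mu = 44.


For a stable queue (lambda < mu), throughput = lambda = 36 per hour

36 per hour


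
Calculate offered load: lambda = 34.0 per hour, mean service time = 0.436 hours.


Offered load a = lambda * E[S] = 34.0 * 0.436 = 14.82 Erlangs

14.82 Erlangs


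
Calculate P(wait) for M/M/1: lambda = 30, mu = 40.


P(wait) = rho = lambda/mu = 30/40 = 0.75

0.75


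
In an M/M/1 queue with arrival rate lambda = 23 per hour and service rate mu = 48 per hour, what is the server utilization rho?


rho = lambda/mu = 23/48 = 0.4792

0.4792


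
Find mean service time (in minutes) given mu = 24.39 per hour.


Mean service time = 60/mu = 60/24.39 = 2.46 minutes

2.46 minutes


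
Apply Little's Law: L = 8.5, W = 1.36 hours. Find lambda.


lambda = L / W = 8.5 / 1.36 = 6.25 per hour

6.25 per hour


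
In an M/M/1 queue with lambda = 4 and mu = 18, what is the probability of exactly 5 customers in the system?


rho = 4/18; P(n) = (1-rho)*rho^n = (1-4/18)*(4/18)^5 = 0.0004

0.0004


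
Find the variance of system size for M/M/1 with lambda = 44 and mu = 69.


rho = 44/69; Var(N) = rho/(1-rho)^2 = 4.86

4.86


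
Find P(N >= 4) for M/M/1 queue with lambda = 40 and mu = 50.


P(N >= 4) = rho^4 = (40/50)^4 = 0.4096

0.4096


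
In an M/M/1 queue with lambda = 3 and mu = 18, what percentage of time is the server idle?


Idle fraction = (1 - rho) * 100 = (1 - 3/18) * 100 = 83.3%

83.3%


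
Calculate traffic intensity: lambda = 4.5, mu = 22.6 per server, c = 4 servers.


rho = lambda / (c * mu) = 4.5 / (4 * 22.6) = 0.0498

0.0498


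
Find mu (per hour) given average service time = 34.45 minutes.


mu = 60 / avg_service_time = 60 / 34.45 = 1.74 per hour

1.74 per hour


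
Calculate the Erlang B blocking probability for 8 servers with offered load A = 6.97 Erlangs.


B(N,A) = (A^N/N!) / sum(A^k/k!, k=0..N) with N=8, A=6.97 = 0.1771

0.1771


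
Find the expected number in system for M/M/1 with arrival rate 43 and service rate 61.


rho = 43/61; L = rho/(1-rho) = 2.39

2.39


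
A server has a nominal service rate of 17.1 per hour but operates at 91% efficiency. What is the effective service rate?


Effective rate = mu * efficiency = 17.1 * 0.91 = 15.56 per hour

15.56 per hour


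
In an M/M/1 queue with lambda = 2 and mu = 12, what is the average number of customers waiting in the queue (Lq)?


rho = 2/12; Lq = rho^2/(1-rho) = 0.03

0.03


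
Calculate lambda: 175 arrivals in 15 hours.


lambda = total arrivals / time = 175 / 15 = 11.67 per hour

11.67 per hour


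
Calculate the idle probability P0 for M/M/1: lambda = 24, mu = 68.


P0 = 1 - rho = 1 - 24/68 = 0.6471

0.6471


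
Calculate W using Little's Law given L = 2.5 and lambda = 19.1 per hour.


W = L / lambda = 2.5 / 19.1 = 0.1309 hours

0.1309 hours


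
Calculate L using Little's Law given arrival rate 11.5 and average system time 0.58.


L = lambda * W = 11.5 * 0.58 = 6.67

6.67


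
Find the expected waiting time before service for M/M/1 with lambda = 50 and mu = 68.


rho = 50/68; Wq = rho/(mu - lambda) = 0.0408 hours

0.0408 hours


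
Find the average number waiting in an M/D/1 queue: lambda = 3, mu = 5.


M/D/1: Lq = rho^2 / (2*(1-rho)) where rho = 3/5; Lq = 0.45

0.45
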